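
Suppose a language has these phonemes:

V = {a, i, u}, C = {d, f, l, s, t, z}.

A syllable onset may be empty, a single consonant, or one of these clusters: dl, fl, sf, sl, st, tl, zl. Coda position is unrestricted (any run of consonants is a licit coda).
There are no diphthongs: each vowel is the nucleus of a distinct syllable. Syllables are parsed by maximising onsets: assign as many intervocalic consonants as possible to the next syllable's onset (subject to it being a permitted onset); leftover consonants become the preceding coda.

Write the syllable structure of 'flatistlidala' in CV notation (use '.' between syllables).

CCV.CVC.CCV.CV.CV

Nuclei (vowels): a, i, i, a, a → 5 syllables.
V1 /a/ – V2 /i/: /t/ is a single consonant, so it becomes the next onset.
V2 /i/ – V3 /i/: /stl/ — longest licit onset from the right is /tl/, leaving /s/ as coda.
V3 /i/ – V4 /a/: /d/ → onset of the next syllable (single consonants are always licit onsets).
V4 /a/ – V5 /a/: just /l/ — single C goes to the following onset.
Syllabification: fla.tis.tli.da.la.
Mapping each syllable to C/V: /fla/ → CCV, /tis/ → CVC, /tli/ → CCV, /da/ → CV, /la/ → CV.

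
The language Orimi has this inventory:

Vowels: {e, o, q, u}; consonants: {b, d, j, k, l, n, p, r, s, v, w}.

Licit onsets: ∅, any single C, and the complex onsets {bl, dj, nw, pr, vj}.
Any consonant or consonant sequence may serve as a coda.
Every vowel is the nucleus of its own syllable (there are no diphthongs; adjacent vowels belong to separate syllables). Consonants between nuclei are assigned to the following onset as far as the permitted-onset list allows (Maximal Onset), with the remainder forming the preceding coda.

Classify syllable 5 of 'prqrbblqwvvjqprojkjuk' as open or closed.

The vowels are q, q, q, o, u — 5 nuclei, so 5 syllables.
Between /q/ (V1) and /q/ (V2): /rbbl/; trying suffixes from longest down, /bl/ is the first permitted one, so coda /rb/ | onset /bl/.
Between /q/ (V2) and /q/ (V3): /wvvj/; trying suffixes from longest down, /vj/ is the first permitted one, so coda /wv/ | onset /vj/.
Between /q/ (V3) and /o/ (V4): /pr/ is a licit onset in full, so it all attaches to the next syllable.
Between /o/ (V4) and /u/ (V5): /jkj/; trying suffixes from longest down, /j/ is the first permitted one, so coda /jk/ | onset /j/.
Putting it together: prqrb.blqwv.vjq.projk.juk.
Syllable 5 is /juk/ with coda /k/, so it is closed.

closed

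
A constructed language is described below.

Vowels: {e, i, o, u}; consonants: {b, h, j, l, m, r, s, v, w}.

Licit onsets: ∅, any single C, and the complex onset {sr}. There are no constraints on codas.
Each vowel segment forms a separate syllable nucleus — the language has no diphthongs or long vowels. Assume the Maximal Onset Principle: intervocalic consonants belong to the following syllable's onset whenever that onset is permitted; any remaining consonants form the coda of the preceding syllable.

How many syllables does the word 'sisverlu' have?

Vowels present: i, e, u; each is a nucleus, giving 3 syllables.

3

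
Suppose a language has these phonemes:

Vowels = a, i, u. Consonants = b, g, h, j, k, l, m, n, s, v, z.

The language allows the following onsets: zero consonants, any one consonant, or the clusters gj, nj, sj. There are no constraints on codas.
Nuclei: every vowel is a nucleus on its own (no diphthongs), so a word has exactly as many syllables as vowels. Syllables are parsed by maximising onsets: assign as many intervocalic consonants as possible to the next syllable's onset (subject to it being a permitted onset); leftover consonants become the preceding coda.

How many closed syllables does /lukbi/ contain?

1

Nuclei (vowels): u, i → 2 syllables.
Between /u/ (V1) and /i/ (V2): /kb/ — longest licit onset from the right is /b/, leaving /k/ as coda.
Putting it together: luk.bi.
Classifying each syllable: /luk/ (closed), /bi/ (open).
Closed syllables: 1.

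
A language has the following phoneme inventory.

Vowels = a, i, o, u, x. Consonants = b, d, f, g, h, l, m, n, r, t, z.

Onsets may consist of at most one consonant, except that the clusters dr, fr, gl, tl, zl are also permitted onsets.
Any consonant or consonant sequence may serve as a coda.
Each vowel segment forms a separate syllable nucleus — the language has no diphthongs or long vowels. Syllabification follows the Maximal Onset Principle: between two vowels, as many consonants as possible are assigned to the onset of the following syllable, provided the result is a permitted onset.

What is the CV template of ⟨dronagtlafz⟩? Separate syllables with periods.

The vowels are o, a, a — 3 nuclei, so 3 syllables.
V1 /o/ – V2 /a/: /n/ → onset of the next syllable (single consonants are always licit onsets).
V2 /a/ – V3 /a/: /gtl/ splits as /g/ + /tl/ (/tl/ is the longest suffix that is a licit onset).
So the parse is dro.nag.tlafz.
Mapping each syllable to C/V: /dro/ → CCV, /nag/ → CVC, /tlafz/ → CCVCC.

CCV.CVC.CCVCC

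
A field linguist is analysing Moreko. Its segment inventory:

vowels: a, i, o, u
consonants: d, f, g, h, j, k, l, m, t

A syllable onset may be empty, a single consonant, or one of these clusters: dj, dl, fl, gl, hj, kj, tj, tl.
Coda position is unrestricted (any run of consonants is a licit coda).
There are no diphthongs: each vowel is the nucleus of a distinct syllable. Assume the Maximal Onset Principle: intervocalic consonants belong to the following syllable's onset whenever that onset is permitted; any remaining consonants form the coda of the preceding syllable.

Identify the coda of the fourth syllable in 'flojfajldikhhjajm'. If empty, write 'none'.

Vowels present: o, a, i, a; each is a nucleus, giving 4 syllables.
Between /o/ (V1) and /a/ (V2): cluster /jf/ — the longest permitted-onset suffix is /f/; onset = /f/, preceding coda = /j/.
Between /a/ (V2) and /i/ (V3): /jld/ — longest licit onset from the right is /d/, leaving /jl/ as coda.
Between /i/ (V3) and /a/ (V4): /khhj/ splits as /kh/ + /hj/ (/hj/ is the longest suffix that is a licit onset).
Result: floj.fajl.dikh.hjajm.
Syllable 4 is /hjajm/: onset /hj/, nucleus /a/, coda /jm/.

jm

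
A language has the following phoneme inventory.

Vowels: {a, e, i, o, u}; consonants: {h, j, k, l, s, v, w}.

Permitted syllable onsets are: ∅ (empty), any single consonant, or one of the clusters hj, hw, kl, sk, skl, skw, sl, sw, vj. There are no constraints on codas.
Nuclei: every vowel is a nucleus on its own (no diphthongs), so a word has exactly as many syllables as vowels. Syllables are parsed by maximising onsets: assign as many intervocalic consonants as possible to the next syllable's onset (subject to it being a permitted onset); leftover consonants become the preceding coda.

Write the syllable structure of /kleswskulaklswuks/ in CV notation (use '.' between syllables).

Nuclei (vowels): e, u, a, u → 4 syllables.
Between /e/ (V1) and /u/ (V2): cluster /swsk/ — the longest permitted-onset suffix is /sk/; onset = /sk/, preceding coda = /sw/.
Between /u/ (V2) and /a/ (V3): /l/ → onset of the next syllable (single consonants are always licit onsets).
Between /a/ (V3) and /u/ (V4): /klsw/ splits as /kl/ + /sw/ (/sw/ is the longest suffix that is a licit onset).
So the parse is klesw.sku.lakl.swuks.
Mapping each syllable to C/V: /klesw/ → CCVCC, /sku/ → CCV, /lakl/ → CVCC, /swuks/ → CCVCC.

CCVCC.CCV.CVCC.CCVCC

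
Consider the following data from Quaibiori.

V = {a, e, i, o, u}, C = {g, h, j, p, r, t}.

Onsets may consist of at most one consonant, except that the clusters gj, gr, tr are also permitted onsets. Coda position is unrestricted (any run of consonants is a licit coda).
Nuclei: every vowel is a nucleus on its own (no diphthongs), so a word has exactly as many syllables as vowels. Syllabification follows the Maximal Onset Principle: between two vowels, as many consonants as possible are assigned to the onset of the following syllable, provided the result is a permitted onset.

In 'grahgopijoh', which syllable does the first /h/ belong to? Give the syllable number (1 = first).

1

Nuclei (vowels): a, o, i, o → 4 syllables.
V1 /a/ – V2 /o/: /hg/ splits as /h/ + /g/ (/g/ is the longest suffix that is a licit onset).
V2 /o/ – V3 /i/: /p/ → onset of the next syllable (single consonants are always licit onsets).
V3 /i/ – V4 /o/: just /j/ — single C goes to the following onset.
Putting it together: grah.go.pi.joh.
The first /h/ is in the coda of syllable 1 (/grah/).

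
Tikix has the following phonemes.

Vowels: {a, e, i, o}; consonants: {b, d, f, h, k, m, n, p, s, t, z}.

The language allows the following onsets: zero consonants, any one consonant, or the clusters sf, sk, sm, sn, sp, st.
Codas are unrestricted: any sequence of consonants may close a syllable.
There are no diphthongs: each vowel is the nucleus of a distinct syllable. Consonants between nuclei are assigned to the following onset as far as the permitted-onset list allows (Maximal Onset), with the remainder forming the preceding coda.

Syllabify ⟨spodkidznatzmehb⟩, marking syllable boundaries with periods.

spod.kidz.natz.mehb

Nuclei (vowels): o, i, a, e → 4 syllables.
/o…i/ gap (V1→V2): /dk/ — longest licit onset from the right is /k/, leaving /d/ as coda.
/i…a/ gap (V2→V3): /dzn/ splits as /dz/ + /n/ (/n/ is the longest suffix that is a licit onset).
/a…e/ gap (V3→V4): /tzm/; trying suffixes from longest down, /m/ is the first permitted one, so coda /tz/ | onset /m/.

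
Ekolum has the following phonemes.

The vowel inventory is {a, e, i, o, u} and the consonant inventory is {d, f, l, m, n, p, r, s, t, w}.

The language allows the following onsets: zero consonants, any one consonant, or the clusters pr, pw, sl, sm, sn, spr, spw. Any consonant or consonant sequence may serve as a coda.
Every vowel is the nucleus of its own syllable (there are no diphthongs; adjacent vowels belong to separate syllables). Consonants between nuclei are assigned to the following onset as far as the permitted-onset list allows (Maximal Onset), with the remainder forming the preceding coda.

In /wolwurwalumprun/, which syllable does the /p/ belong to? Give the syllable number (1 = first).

5

Vowels present: o, u, a, u, u; each is a nucleus, giving 5 syllables.
Between /o/ (V1) and /u/ (V2): /lw/ splits as /l/ + /w/ (/w/ is the longest suffix that is a licit onset).
Between /u/ (V2) and /a/ (V3): /rw/; trying suffixes from longest down, /w/ is the first permitted one, so coda /r/ | onset /w/.
Between /a/ (V3) and /u/ (V4): /l/ → onset of the next syllable (single consonants are always licit onsets).
Between /u/ (V4) and /u/ (V5): /mpr/; trying suffixes from longest down, /pr/ is the first permitted one, so coda /m/ | onset /pr/.
Syllabification: wol.wur.wa.lum.prun.
The /p/ is in the onset of syllable 5 (/prun/).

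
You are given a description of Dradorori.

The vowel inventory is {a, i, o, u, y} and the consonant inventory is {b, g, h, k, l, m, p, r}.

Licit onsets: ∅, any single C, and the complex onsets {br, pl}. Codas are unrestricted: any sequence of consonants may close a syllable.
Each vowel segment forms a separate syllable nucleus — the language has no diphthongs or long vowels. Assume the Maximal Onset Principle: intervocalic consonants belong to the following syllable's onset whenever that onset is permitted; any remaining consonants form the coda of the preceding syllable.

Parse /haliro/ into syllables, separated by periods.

The vowels are a, i, o — 3 nuclei, so 3 syllables.
Between /a/ (V1) and /i/ (V2): /l/ → onset of the next syllable (single consonants are always licit onsets).
Between /i/ (V2) and /o/ (V3): just /r/ — single C goes to the following onset.

ha.li.ro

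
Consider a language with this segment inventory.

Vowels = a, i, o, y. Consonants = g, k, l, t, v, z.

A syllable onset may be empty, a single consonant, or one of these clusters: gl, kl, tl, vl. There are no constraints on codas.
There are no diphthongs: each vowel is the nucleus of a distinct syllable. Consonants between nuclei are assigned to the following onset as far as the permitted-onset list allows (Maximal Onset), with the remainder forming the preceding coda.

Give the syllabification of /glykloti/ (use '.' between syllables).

Nuclei (vowels): y, o, i → 3 syllables.
Between /y/ (V1) and /o/ (V2): /kl/ — entire cluster is a permitted onset → onset /kl/, coda ∅.
Between /o/ (V2) and /i/ (V3): /t/ is a single consonant, so it becomes the next onset.

gly.klo.ti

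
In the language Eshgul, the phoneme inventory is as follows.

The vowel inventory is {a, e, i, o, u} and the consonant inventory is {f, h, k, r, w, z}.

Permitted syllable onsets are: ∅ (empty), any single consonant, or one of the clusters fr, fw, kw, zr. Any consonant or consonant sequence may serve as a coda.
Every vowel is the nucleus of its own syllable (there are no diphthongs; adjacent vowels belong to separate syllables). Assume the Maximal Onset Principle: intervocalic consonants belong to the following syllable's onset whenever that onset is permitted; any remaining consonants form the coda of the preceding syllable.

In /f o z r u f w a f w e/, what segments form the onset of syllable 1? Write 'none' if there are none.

f

Vowels present: o, u, a, e; each is a nucleus, giving 4 syllables.
Between /o/ (V1) and /u/ (V2): /zr/ is a licit onset in full, so it all attaches to the next syllable.
Between /u/ (V2) and /a/ (V3): /fw/ — entire cluster is a permitted onset → onset /fw/, coda ∅.
Between /a/ (V3) and /e/ (V4): cluster /fw/ — /fw/ is itself a permitted onset, so the whole cluster goes right; preceding coda = ∅.
Syllabification: fo.zru.fwa.fwe.
Syllable 1 is /fo/: onset /f/, nucleus /o/, coda ∅.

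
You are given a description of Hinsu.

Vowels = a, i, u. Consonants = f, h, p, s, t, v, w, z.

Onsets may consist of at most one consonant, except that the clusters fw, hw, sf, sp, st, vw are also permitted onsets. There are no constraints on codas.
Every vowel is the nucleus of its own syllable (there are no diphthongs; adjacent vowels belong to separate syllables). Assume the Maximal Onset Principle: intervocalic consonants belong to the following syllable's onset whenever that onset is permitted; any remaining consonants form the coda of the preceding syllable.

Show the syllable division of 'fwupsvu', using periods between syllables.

fwups.vu

Vowels present: u, u; each is a nucleus, giving 2 syllables.
σ1/σ2 boundary: /psv/ — longest licit onset from the right is /v/, leaving /ps/ as coda.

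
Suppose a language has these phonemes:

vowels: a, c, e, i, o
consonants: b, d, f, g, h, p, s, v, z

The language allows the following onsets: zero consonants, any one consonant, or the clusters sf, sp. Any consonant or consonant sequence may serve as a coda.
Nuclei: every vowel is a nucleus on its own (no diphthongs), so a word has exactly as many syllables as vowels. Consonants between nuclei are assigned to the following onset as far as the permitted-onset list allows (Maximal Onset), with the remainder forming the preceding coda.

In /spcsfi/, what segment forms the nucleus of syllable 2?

Vowels present: c, i; each is a nucleus, giving 2 syllables.
The second nucleus (vowel 2 from the left) is /i/.

i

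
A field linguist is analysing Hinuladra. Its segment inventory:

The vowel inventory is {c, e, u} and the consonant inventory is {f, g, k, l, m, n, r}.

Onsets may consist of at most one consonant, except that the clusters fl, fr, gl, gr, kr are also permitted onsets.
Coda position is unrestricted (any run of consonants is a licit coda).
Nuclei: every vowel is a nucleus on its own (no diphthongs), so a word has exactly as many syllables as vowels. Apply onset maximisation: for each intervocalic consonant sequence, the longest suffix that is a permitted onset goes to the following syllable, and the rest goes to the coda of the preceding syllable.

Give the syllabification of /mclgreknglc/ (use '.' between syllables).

Nuclei (vowels): c, e, c → 3 syllables.
/c…e/ gap (V1→V2): /lgr/; trying suffixes from longest down, /gr/ is the first permitted one, so coda /l/ | onset /gr/.
/e…c/ gap (V2→V3): /kngl/ splits as /kn/ + /gl/ (/gl/ is the longest suffix that is a licit onset).

mcl.grekn.glc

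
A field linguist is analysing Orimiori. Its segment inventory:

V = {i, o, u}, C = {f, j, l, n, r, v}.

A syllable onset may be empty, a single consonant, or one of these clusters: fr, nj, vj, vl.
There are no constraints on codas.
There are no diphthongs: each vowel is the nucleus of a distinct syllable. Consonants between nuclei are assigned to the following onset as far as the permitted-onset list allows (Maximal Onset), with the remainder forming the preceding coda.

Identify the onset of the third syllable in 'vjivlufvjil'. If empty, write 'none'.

The vowels are i, u, i — 3 nuclei, so 3 syllables.
V1 /i/ – V2 /u/: /vl/ — entire cluster is a permitted onset → onset /vl/, coda ∅.
V2 /u/ – V3 /i/: /fvj/; trying suffixes from longest down, /vj/ is the first permitted one, so coda /f/ | onset /vj/.
Putting it together: vji.vluf.vjil.
Syllable 3 is /vjil/: onset /vj/, nucleus /i/, coda /l/.

vj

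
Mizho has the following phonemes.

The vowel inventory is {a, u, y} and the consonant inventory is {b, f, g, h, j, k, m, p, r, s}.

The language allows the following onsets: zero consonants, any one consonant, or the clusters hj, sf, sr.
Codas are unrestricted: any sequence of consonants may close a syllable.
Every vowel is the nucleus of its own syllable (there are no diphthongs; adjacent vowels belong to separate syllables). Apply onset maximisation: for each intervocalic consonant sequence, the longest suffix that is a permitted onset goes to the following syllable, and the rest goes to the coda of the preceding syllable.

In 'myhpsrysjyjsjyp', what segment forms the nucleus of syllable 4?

y

Nuclei (vowels): y, y, y, y → 4 syllables.
The fourth nucleus (vowel 4 from the left) is /y/.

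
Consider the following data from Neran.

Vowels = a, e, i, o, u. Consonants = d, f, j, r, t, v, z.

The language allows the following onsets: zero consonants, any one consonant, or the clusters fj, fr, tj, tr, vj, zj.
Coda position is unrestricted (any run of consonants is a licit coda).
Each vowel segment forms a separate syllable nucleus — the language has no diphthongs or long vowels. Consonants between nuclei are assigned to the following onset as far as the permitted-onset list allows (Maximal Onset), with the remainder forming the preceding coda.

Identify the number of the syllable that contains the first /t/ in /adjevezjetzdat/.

The vowels are a, e, e, e, a — 5 nuclei, so 5 syllables.
/a…e/ gap (V1→V2): cluster /dj/ — the longest permitted-onset suffix is /j/; onset = /j/, preceding coda = /d/.
/e…e/ gap (V2→V3): /v/ → onset of the next syllable (single consonants are always licit onsets).
/e…e/ gap (V3→V4): /zj/ — entire cluster is a permitted onset → onset /zj/, coda ∅.
/e…a/ gap (V4→V5): /tzd/ splits as /tz/ + /d/ (/d/ is the longest suffix that is a licit onset).
Putting it together: ad.je.ve.zjetz.dat.
The first /t/ is in the coda of syllable 4 (/zjetz/).

4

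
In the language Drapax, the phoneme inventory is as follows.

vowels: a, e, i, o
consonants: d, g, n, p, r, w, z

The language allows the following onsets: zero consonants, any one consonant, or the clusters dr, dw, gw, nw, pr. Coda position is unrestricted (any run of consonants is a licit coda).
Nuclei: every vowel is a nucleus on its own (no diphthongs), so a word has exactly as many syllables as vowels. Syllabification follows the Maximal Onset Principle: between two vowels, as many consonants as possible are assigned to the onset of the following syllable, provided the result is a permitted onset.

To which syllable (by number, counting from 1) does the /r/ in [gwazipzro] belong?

3

Vowels present: a, i, o; each is a nucleus, giving 3 syllables.
σ1/σ2 boundary: just /z/ — single C goes to the following onset.
σ2/σ3 boundary: /pzr/ splits as /pz/ + /r/ (/r/ is the longest suffix that is a licit onset).
Result: gwa.zipz.ro.
The /r/ is in the onset of syllable 3 (/ro/).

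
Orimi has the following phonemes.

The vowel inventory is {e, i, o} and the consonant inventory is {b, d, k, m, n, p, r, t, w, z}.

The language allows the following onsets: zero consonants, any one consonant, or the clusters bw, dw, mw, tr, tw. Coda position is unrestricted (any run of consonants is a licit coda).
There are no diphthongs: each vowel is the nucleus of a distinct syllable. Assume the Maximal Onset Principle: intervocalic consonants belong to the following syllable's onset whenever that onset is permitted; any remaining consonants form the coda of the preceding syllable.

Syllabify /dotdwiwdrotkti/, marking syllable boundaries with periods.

Vowels present: o, i, o, i; each is a nucleus, giving 4 syllables.
/o…i/ gap (V1→V2): cluster /tdw/ — the longest permitted-onset suffix is /dw/; onset = /dw/, preceding coda = /t/.
/i…o/ gap (V2→V3): cluster /wdr/ — the longest permitted-onset suffix is /r/; onset = /r/, preceding coda = /wd/.
/o…i/ gap (V3→V4): /tkt/; trying suffixes from longest down, /t/ is the first permitted one, so coda /tk/ | onset /t/.

dot.dwiwd.rotk.ti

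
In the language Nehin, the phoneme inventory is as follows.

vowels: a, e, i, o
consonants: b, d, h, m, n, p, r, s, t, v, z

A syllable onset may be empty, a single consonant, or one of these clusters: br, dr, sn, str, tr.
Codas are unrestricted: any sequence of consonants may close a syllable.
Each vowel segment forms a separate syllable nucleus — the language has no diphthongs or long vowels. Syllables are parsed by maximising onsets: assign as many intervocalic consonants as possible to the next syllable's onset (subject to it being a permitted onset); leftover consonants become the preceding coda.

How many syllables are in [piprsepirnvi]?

4

Nuclei (vowels): i, e, i, i → 4 syllables.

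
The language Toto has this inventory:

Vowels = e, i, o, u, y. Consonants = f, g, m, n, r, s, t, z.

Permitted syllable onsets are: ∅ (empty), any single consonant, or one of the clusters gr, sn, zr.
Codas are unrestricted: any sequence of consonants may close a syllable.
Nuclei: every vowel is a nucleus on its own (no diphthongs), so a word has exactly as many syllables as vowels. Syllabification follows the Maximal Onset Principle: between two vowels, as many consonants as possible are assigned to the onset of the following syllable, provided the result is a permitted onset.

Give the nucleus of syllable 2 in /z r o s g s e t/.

e

Nuclei (vowels): o, e → 2 syllables.
The second nucleus (vowel 2 from the left) is /e/.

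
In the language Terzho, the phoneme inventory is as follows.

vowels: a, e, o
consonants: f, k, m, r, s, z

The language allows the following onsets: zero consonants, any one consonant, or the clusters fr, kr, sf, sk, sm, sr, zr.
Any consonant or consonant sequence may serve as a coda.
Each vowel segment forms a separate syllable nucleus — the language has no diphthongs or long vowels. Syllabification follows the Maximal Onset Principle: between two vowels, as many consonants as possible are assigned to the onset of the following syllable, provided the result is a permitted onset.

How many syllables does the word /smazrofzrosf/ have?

The vowels are a, o, o — 3 nuclei, so 3 syllables.

3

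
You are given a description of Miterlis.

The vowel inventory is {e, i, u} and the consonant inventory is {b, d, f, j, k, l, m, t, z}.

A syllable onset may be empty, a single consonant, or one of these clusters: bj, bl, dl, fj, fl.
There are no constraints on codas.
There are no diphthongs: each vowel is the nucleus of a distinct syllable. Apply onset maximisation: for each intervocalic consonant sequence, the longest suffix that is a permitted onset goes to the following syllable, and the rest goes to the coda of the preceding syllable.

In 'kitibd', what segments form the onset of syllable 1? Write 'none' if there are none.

Nuclei (vowels): i, i → 2 syllables.
V1 /i/ – V2 /i/: /t/ is a single consonant, so it becomes the next onset.
Syllabification: ki.tibd.
Syllable 1 is /ki/: onset /k/, nucleus /i/, coda ∅.

k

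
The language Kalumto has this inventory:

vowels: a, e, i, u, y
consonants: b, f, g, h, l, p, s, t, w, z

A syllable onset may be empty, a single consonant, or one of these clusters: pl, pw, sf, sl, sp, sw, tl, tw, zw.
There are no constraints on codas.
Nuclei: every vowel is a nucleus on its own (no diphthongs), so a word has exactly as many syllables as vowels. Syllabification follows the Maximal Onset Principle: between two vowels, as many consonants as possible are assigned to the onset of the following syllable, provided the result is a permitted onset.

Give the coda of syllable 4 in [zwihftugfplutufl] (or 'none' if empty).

Nuclei (vowels): i, u, u, u → 4 syllables.
σ1/σ2 boundary: cluster /hft/ — the longest permitted-onset suffix is /t/; onset = /t/, preceding coda = /hf/.
σ2/σ3 boundary: cluster /gfpl/ — the longest permitted-onset suffix is /pl/; onset = /pl/, preceding coda = /gf/.
σ3/σ4 boundary: /t/ is a single consonant, so it becomes the next onset.
Result: zwihf.tugf.plu.tufl.
Syllable 4 is /tufl/: onset /t/, nucleus /u/, coda /fl/.

fl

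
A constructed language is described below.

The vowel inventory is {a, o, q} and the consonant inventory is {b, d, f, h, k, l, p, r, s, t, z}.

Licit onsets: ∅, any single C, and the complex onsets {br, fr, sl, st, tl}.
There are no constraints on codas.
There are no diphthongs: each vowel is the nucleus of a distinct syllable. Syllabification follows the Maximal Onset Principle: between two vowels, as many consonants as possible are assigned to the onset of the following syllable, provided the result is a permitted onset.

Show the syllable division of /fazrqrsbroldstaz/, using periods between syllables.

faz.rqrs.brold.staz

The vowels are a, q, o, a — 4 nuclei, so 4 syllables.
/a…q/ gap (V1→V2): /zr/; trying suffixes from longest down, /r/ is the first permitted one, so coda /z/ | onset /r/.
/q…o/ gap (V2→V3): /rsbr/ — longest licit onset from the right is /br/, leaving /rs/ as coda.
/o…a/ gap (V3→V4): /ldst/ — longest licit onset from the right is /st/, leaving /ld/ as coda.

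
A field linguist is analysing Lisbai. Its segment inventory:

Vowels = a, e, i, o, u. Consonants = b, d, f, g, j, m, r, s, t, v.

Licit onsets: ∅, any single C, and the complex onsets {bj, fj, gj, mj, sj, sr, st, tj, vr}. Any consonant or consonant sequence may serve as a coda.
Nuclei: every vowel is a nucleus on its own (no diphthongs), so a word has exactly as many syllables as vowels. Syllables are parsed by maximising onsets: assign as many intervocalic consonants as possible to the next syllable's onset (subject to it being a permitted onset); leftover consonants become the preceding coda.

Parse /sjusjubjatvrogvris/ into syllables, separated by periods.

Vowels present: u, u, a, o, i; each is a nucleus, giving 5 syllables.
σ1/σ2 boundary: cluster /sj/ — /sj/ is itself a permitted onset, so the whole cluster goes right; preceding coda = ∅.
σ2/σ3 boundary: /bj/ is a licit onset in full, so it all attaches to the next syllable.
σ3/σ4 boundary: /tvr/ — longest licit onset from the right is /vr/, leaving /t/ as coda.
σ4/σ5 boundary: /gvr/; trying suffixes from longest down, /vr/ is the first permitted one, so coda /g/ | onset /vr/.

sju.sju.bjat.vrog.vris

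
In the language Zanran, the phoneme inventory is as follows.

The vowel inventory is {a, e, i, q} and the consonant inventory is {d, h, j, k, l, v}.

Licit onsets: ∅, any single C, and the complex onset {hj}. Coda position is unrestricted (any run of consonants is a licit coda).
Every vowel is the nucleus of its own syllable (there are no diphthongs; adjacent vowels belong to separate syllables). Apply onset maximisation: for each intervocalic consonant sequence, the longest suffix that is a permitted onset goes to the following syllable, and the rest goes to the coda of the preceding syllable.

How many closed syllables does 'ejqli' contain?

Nuclei (vowels): e, q, i → 3 syllables.
Between /e/ (V1) and /q/ (V2): /j/ → onset of the next syllable (single consonants are always licit onsets).
Between /q/ (V2) and /i/ (V3): /l/ is a single consonant, so it becomes the next onset.
Syllabification: e.jq.li.
Classifying each syllable: /e/ (open), /jq/ (open), /li/ (open).
Closed syllables: 0.

0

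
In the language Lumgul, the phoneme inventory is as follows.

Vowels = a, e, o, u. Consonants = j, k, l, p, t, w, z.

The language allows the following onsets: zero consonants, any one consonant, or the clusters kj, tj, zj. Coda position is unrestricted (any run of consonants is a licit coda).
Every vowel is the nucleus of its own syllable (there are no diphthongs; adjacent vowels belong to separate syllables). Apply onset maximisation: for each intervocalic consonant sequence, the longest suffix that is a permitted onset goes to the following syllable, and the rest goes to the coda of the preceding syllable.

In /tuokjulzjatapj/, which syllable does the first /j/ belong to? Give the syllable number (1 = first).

3

The vowels are u, o, u, a, a — 5 nuclei, so 5 syllables.
Between /u/ (V1) and /o/ (V2): nothing intervenes; syllable break is V.V.
Between /o/ (V2) and /u/ (V3): /kj/ is a licit onset in full, so it all attaches to the next syllable.
Between /u/ (V3) and /a/ (V4): /lzj/ — longest licit onset from the right is /zj/, leaving /l/ as coda.
Between /a/ (V4) and /a/ (V5): just /t/ — single C goes to the following onset.
Result: tu.o.kjul.zja.tapj.
The first /j/ is in the onset of syllable 3 (/kjul/).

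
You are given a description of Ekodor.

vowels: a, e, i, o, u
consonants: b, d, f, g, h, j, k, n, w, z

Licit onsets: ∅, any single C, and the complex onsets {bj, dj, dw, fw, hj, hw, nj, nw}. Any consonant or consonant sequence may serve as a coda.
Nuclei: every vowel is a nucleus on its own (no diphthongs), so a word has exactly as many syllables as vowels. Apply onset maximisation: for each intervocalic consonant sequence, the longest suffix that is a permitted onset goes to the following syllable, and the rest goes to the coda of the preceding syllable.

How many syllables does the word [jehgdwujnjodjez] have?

Vowels present: e, u, o, e; each is a nucleus, giving 4 syllables.

4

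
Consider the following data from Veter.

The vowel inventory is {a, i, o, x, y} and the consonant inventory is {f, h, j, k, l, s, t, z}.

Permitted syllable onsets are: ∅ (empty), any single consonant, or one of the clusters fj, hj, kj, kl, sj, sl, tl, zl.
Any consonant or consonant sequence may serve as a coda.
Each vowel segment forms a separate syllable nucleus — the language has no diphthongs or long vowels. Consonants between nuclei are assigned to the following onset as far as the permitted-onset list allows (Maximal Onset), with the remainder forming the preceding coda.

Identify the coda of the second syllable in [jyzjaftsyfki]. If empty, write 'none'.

ft

The vowels are y, a, y, i — 4 nuclei, so 4 syllables.
Between /y/ (V1) and /a/ (V2): /zj/ splits as /z/ + /j/ (/j/ is the longest suffix that is a licit onset).
Between /a/ (V2) and /y/ (V3): /fts/ splits as /ft/ + /s/ (/s/ is the longest suffix that is a licit onset).
Between /y/ (V3) and /i/ (V4): cluster /fk/ — the longest permitted-onset suffix is /k/; onset = /k/, preceding coda = /f/.
Putting it together: jyz.jaft.syf.ki.
Syllable 2 is /jaft/: onset /j/, nucleus /a/, coda /ft/.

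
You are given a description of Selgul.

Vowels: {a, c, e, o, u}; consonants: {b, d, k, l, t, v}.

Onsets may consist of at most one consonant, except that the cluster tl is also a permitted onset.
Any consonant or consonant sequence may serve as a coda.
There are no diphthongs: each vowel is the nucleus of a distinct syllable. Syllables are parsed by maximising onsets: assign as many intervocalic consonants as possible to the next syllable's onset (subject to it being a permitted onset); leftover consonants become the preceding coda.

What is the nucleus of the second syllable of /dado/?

o

Vowels present: a, o; each is a nucleus, giving 2 syllables.
The second nucleus (vowel 2 from the left) is /o/.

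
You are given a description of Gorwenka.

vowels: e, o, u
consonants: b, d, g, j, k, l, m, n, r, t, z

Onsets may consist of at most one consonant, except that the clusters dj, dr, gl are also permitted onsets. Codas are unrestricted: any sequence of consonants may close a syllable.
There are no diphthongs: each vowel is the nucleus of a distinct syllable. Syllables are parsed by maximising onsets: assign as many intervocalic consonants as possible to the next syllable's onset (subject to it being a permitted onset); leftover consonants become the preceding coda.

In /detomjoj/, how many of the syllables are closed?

2

Nuclei (vowels): e, o, o → 3 syllables.
V1 /e/ – V2 /o/: /t/ is a single consonant, so it becomes the next onset.
V2 /o/ – V3 /o/: /mj/ — longest licit onset from the right is /j/, leaving /m/ as coda.
So the parse is de.tom.joj.
Classifying each syllable: /de/ (open), /tom/ (closed), /joj/ (closed).
Closed syllables: 2.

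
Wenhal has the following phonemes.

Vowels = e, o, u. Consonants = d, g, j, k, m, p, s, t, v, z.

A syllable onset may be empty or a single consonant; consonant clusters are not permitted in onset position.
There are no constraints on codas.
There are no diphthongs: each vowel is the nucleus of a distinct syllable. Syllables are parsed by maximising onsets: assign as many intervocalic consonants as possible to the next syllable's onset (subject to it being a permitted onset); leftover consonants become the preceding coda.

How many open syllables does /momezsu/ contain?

2

The vowels are o, e, u — 3 nuclei, so 3 syllables.
V1 /o/ – V2 /e/: /m/ is a single consonant, so it becomes the next onset.
V2 /e/ – V3 /u/: /zs/; trying suffixes from longest down, /s/ is the first permitted one, so coda /z/ | onset /s/.
So the parse is mo.mez.su.
Classifying each syllable: /mo/ (open), /mez/ (closed), /su/ (open).
Open syllables: 2.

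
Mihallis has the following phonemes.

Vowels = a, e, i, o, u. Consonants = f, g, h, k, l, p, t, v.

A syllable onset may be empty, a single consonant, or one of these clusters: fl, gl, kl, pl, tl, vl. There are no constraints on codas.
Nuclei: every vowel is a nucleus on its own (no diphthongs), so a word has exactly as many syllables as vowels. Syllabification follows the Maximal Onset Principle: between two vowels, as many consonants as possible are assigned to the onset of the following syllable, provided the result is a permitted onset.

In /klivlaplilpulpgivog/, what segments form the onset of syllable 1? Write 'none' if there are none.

kl

Nuclei (vowels): i, a, i, u, i, o → 6 syllables.
/i…a/ gap (V1→V2): cluster /vl/ — /vl/ is itself a permitted onset, so the whole cluster goes right; preceding coda = ∅.
/a…i/ gap (V2→V3): /pl/ is a licit onset in full, so it all attaches to the next syllable.
/i…u/ gap (V3→V4): /lp/; trying suffixes from longest down, /p/ is the first permitted one, so coda /l/ | onset /p/.
/u…i/ gap (V4→V5): /lpg/; trying suffixes from longest down, /g/ is the first permitted one, so coda /lp/ | onset /g/.
/i…o/ gap (V5→V6): just /v/ — single C goes to the following onset.
Result: kli.vla.plil.pulp.gi.vog.
Syllable 1 is /kli/: onset /kl/, nucleus /i/, coda ∅.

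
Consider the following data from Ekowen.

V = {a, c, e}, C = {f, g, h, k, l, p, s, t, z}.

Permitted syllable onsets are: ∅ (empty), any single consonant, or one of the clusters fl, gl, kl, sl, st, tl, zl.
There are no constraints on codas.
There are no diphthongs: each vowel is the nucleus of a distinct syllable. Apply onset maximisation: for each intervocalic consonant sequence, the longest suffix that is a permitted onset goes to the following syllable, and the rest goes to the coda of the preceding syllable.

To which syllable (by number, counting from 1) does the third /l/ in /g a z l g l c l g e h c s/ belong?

2

Nuclei (vowels): a, c, e, c → 4 syllables.
/a…c/ gap (V1→V2): cluster /zlgl/ — the longest permitted-onset suffix is /gl/; onset = /gl/, preceding coda = /zl/.
/c…e/ gap (V2→V3): /lg/ — longest licit onset from the right is /g/, leaving /l/ as coda.
/e…c/ gap (V3→V4): /h/ → onset of the next syllable (single consonants are always licit onsets).
So the parse is gazl.glcl.ge.hcs.
The third /l/ is in the coda of syllable 2 (/glcl/).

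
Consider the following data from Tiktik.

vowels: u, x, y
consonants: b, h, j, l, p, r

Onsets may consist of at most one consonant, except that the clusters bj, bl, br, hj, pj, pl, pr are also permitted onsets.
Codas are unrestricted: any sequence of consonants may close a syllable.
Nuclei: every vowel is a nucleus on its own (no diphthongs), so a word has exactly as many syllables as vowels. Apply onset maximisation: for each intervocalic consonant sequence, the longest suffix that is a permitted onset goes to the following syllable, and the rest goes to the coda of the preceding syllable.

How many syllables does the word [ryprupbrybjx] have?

4

Nuclei (vowels): y, u, y, x → 4 syllables.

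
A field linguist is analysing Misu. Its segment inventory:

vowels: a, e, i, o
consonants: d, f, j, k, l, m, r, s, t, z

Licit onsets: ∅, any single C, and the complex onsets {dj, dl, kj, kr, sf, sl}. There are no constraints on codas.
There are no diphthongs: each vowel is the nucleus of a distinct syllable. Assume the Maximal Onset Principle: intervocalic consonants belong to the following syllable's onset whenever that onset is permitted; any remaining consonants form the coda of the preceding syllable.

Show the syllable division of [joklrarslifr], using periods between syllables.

jokl.rar.slifr

Nuclei (vowels): o, a, i → 3 syllables.
V1 /o/ – V2 /a/: /klr/ splits as /kl/ + /r/ (/r/ is the longest suffix that is a licit onset).
V2 /a/ – V3 /i/: /rsl/ splits as /r/ + /sl/ (/sl/ is the longest suffix that is a licit onset).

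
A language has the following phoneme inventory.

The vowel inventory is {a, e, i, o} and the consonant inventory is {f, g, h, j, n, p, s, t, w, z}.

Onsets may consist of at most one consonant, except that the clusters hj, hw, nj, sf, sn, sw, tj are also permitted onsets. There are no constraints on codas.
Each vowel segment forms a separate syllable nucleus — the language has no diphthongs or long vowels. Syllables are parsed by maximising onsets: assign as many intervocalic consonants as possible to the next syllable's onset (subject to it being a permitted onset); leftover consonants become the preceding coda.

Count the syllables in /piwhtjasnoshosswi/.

The vowels are i, a, o, o, i — 5 nuclei, so 5 syllables.

5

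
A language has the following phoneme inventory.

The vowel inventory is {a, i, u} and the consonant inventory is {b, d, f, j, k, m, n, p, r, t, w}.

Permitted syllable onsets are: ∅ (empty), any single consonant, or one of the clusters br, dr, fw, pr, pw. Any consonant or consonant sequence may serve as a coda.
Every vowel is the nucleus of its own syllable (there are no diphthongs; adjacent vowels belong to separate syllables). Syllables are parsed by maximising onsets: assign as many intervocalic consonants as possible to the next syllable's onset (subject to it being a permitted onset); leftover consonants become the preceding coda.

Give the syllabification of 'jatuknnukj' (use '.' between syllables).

Nuclei (vowels): a, u, u → 3 syllables.
σ1/σ2 boundary: /t/ is a single consonant, so it becomes the next onset.
σ2/σ3 boundary: /knn/; trying suffixes from longest down, /n/ is the first permitted one, so coda /kn/ | onset /n/.

ja.tukn.nukj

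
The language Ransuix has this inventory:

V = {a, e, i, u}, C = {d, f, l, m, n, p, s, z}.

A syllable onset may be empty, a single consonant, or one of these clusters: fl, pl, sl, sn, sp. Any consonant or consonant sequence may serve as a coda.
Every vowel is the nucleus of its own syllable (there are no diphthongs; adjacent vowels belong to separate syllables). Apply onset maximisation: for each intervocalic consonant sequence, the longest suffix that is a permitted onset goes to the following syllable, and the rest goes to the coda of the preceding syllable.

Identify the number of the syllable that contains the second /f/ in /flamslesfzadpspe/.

Nuclei (vowels): a, e, a, e → 4 syllables.
V1 /a/ – V2 /e/: /msl/ — longest licit onset from the right is /sl/, leaving /m/ as coda.
V2 /e/ – V3 /a/: cluster /sfz/ — the longest permitted-onset suffix is /z/; onset = /z/, preceding coda = /sf/.
V3 /a/ – V4 /e/: /dpsp/ — longest licit onset from the right is /sp/, leaving /dp/ as coda.
Result: flam.slesf.zadp.spe.
The second /f/ is in the coda of syllable 2 (/slesf/).

2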